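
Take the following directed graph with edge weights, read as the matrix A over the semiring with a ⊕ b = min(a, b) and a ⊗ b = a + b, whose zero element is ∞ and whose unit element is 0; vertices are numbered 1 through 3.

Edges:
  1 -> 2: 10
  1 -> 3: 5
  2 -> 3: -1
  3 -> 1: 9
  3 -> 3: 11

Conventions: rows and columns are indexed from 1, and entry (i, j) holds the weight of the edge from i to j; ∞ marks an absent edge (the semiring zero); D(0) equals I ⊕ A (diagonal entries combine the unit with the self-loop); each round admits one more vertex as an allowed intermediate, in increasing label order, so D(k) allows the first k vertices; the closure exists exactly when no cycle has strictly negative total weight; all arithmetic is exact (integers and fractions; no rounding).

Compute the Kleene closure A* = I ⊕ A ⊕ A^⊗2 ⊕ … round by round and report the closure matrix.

D(0):
  [0, 10, 5]
  [∞, 0, -1]
  [9, ∞, 0]
D(1):
  [0, 10, 5]
  [∞, 0, -1]
  [9, 19, 0]
D(2):
  [0, 10, 5]
  [∞, 0, -1]
  [9, 19, 0]
D(3):
  [0, 10, 5]
  [8, 0, -1]
  [9, 19, 0]
Answer: A* = [[0, 10, 5], [8, 0, -1], [9, 19, 0]]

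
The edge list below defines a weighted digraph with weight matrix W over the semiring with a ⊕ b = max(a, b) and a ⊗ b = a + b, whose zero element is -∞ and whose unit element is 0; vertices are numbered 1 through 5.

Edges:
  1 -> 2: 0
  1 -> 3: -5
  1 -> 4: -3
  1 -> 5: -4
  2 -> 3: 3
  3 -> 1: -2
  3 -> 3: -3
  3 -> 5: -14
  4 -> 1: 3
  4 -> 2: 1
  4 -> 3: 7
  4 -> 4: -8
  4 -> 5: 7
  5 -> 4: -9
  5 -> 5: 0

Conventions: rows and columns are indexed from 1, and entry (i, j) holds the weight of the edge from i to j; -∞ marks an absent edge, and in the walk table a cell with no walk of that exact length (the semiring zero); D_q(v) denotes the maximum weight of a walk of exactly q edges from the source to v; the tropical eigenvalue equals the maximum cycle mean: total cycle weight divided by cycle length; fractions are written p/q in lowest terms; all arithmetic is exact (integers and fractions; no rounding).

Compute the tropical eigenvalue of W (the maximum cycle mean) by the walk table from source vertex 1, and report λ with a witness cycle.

q=0: [0, -∞, -∞, -∞, -∞]
q=1: [-∞, 0, -5, -3, -4]
q=2: [0, -2, 4, -11, 4]
q=3: [2, 0, 1, -3, 4]
q=4: [0, 2, 4, -1, 4]
q=5: [2, 0, 6, -3, 6]
Optimal cycle mean attained by: cycle 1->4->3->1, total (-3) + 7 + (-2), length 3.
Answer: λ = 2/3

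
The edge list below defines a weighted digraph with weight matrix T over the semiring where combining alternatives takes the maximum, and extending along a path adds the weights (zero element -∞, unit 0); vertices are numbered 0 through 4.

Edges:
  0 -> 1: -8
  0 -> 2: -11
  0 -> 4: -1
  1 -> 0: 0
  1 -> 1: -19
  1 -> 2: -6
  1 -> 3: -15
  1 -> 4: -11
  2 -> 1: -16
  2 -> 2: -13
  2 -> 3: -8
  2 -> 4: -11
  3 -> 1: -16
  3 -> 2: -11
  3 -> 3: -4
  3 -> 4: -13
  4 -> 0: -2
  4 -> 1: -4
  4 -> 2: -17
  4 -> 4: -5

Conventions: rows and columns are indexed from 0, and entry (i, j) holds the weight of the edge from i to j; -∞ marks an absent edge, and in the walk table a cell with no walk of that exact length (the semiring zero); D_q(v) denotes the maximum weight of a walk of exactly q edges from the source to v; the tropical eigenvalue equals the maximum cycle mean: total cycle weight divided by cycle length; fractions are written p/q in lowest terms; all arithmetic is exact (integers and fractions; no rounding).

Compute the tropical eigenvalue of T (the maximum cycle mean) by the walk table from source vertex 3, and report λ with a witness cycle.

q=0: [-∞, -∞, -∞, 0, -∞]
q=1: [-∞, -16, -11, -4, -13]
q=2: [-15, -17, -15, -8, -17]
q=3: [-17, -21, -19, -12, -16]
q=4: [-18, -20, -23, -16, -18]
q=5: [-20, -22, -26, -20, -19]
Optimal cycle mean attained by: cycle 0->4->0, total (-1) + (-2), length 2.
Answer: λ = -3/2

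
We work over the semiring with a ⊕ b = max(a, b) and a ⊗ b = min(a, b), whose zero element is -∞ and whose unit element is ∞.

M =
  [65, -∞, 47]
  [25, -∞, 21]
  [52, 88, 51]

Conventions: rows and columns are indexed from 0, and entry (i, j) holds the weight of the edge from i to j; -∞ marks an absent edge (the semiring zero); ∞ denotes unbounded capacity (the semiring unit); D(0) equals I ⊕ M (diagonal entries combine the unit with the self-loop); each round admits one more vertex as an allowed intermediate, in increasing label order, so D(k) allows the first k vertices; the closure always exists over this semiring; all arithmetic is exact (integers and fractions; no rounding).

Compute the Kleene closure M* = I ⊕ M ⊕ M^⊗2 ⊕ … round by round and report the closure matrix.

D(0):
  [∞, -∞, 47]
  [25, ∞, 21]
  [52, 88, ∞]
D(1):
  [∞, -∞, 47]
  [25, ∞, 25]
  [52, 88, ∞]
D(2):
  [∞, -∞, 47]
  [25, ∞, 25]
  [52, 88, ∞]
D(3):
  [∞, 47, 47]
  [25, ∞, 25]
  [52, 88, ∞]
Answer: M* = [[∞, 47, 47], [25, ∞, 25], [52, 88, ∞]]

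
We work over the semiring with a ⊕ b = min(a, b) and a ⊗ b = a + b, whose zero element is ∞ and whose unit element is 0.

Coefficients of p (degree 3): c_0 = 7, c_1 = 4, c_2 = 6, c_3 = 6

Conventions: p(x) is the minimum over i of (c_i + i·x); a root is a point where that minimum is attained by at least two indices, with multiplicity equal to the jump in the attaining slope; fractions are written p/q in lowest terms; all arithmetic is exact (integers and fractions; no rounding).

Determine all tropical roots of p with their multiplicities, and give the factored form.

hull edge (i=0, c=7) to (i=1, c=4): slope -3, span 1
hull edge (i=1, c=4) to (i=3, c=6): slope 1, span 2
Factored form: p(x) = 6 ⊗ (x ⊕ (-1)) ⊗ (x ⊕ (-1)) ⊗ (x ⊕ 3)
Answer: roots = -1 (mult 2), 3 (mult 1)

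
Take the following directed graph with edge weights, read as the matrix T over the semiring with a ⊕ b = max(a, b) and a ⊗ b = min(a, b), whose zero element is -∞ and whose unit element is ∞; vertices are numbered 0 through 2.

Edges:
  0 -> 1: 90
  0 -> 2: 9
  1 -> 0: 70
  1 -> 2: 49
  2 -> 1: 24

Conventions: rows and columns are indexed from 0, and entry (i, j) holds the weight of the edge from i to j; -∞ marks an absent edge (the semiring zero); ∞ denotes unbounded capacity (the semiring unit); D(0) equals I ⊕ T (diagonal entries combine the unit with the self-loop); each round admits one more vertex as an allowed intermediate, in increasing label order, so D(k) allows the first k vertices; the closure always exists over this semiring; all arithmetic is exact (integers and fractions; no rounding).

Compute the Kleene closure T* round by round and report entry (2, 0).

D(0):
  [∞, 90, 9]
  [70, ∞, 49]
  [-∞, 24, ∞]
D(1):
  [∞, 90, 9]
  [70, ∞, 49]
  [-∞, 24, ∞]
D(2):
  [∞, 90, 49]
  [70, ∞, 49]
  [24, 24, ∞]
D(3):
  [∞, 90, 49]
  [70, ∞, 49]
  [24, 24, ∞]
Answer: T*[2][0] = 24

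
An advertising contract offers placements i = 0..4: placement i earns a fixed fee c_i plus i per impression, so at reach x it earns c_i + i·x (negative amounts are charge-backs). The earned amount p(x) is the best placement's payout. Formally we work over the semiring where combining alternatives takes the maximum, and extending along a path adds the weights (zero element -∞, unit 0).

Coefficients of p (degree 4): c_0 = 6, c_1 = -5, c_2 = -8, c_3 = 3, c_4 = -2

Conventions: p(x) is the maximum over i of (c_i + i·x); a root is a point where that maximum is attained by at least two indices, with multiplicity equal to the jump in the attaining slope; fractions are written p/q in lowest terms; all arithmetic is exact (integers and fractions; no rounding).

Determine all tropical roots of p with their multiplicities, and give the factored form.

hull edge (i=0, c=6) to (i=3, c=3): slope -1, span 3
hull edge (i=3, c=3) to (i=4, c=-2): slope -5, span 1
Factored form: p(x) = -2 ⊗ (x ⊕ 1) ⊗ (x ⊕ 1) ⊗ (x ⊕ 1) ⊗ (x ⊕ 5)
Answer: roots = 1 (mult 3), 5 (mult 1)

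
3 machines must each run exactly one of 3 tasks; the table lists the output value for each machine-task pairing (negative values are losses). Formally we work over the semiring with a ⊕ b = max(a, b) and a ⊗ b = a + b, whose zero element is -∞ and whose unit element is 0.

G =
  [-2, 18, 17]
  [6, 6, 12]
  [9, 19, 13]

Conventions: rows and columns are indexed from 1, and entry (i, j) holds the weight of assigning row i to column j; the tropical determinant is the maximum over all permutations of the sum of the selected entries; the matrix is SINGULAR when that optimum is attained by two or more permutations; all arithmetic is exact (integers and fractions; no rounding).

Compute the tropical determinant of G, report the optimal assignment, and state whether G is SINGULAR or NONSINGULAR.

σ = (1, 2, 3): (-2) + 6 + 13 = 17
σ = (1, 3, 2): (-2) + 12 + 19 = 29
σ = (2, 1, 3): 18 + 6 + 13 = 37
σ = (2, 3, 1): 18 + 12 + 9 = 39
σ = (3, 1, 2): 17 + 6 + 19 = 42
σ = (3, 2, 1): 17 + 6 + 9 = 32
Optimal value attained by: σ = (3, 1, 2).
Answer: det⊕(G) = 42; verdict: NONSINGULAR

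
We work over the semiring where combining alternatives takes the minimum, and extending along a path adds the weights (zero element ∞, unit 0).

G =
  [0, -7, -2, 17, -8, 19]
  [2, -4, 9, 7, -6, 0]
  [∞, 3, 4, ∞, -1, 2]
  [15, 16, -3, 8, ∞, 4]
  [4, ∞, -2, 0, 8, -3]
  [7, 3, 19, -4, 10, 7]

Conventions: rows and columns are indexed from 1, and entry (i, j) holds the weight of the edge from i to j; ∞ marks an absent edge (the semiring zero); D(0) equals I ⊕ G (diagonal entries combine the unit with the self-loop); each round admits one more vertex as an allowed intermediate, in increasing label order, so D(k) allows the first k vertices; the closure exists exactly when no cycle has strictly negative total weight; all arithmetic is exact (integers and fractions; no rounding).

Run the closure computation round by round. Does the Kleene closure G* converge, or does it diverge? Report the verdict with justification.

Detection: at round 0, diagonal entry (2, 2) turns strictly negative.
Key observation: the cycle 2->2 has total weight (-4), which is strictly negative.
Answer: DIVERGES — negative cycle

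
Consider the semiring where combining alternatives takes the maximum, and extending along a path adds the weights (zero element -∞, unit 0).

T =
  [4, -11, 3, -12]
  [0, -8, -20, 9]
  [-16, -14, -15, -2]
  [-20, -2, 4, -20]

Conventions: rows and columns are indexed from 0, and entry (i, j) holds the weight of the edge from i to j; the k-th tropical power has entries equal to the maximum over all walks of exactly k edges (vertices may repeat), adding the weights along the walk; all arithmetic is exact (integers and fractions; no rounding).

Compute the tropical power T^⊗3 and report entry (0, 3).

T^⊗2:
  [8, -7, 7, 1]
  [4, 7, 13, 1]
  [-12, -4, 2, -5]
  [-2, -10, -11, 7]
T^⊗3:
  [12, -1, 11, 5]
  [8, -1, 7, 16]
  [-4, -7, -1, 5]
  [2, 5, 11, -1]
Key observation: the optimum is the walk 0->0->2->3, with weight 4 + 3 + (-2) = 5.
Optimal value attained by: walk 0->0->2->3.
Answer: (T^⊗3)[0][3] = 5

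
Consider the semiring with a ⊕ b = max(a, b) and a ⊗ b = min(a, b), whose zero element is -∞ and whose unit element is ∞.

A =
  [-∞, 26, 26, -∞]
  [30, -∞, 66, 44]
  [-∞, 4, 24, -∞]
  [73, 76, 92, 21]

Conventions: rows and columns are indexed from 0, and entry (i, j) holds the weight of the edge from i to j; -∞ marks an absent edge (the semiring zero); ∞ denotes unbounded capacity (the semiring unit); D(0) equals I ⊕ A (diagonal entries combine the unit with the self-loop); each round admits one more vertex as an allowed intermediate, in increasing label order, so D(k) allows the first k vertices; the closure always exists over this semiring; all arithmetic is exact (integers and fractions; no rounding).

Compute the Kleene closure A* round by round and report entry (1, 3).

D(0):
  [∞, 26, 26, -∞]
  [30, ∞, 66, 44]
  [-∞, 4, ∞, -∞]
  [73, 76, 92, ∞]
D(1):
  [∞, 26, 26, -∞]
  [30, ∞, 66, 44]
  [-∞, 4, ∞, -∞]
  [73, 76, 92, ∞]
D(2):
  [∞, 26, 26, 26]
  [30, ∞, 66, 44]
  [4, 4, ∞, 4]
  [73, 76, 92, ∞]
D(3):
  [∞, 26, 26, 26]
  [30, ∞, 66, 44]
  [4, 4, ∞, 4]
  [73, 76, 92, ∞]
D(4):
  [∞, 26, 26, 26]
  [44, ∞, 66, 44]
  [4, 4, ∞, 4]
  [73, 76, 92, ∞]
Answer: A*[1][3] = 44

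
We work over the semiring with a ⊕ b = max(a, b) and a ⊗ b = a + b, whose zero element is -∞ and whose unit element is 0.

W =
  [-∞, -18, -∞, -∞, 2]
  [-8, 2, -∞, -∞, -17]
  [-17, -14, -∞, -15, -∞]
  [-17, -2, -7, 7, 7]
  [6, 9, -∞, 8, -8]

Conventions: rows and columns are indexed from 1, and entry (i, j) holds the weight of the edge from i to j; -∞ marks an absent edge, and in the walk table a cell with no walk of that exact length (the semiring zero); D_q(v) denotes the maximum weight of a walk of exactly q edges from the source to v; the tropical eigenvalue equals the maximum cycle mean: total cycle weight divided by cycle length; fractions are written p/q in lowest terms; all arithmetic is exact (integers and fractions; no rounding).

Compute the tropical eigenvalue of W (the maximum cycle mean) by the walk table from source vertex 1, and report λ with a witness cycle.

q=0: [0, -∞, -∞, -∞, -∞]
q=1: [-∞, -18, -∞, -∞, 2]
q=2: [8, 11, -∞, 10, -6]
q=3: [3, 13, 3, 17, 17]
q=4: [23, 26, 10, 25, 24]
q=5: [30, 33, 18, 32, 32]
Optimal cycle mean attained by: cycle 4->5->4, total 7 + 8, length 2.
Answer: λ = 15/2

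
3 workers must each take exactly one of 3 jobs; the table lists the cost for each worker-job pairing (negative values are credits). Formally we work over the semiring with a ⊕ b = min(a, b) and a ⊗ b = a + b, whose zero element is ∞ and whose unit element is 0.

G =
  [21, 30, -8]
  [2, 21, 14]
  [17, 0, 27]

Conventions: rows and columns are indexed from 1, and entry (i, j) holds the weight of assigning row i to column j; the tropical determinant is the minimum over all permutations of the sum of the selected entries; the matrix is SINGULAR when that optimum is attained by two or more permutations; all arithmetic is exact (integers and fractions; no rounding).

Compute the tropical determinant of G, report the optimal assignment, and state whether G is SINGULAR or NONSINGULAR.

σ = (1, 2, 3): 21 + 21 + 27 = 69
σ = (1, 3, 2): 21 + 14 + 0 = 35
σ = (2, 1, 3): 30 + 2 + 27 = 59
σ = (2, 3, 1): 30 + 14 + 17 = 61
σ = (3, 1, 2): (-8) + 2 + 0 = -6
σ = (3, 2, 1): (-8) + 21 + 17 = 30
Optimal value attained by: σ = (3, 1, 2).
Answer: det⊕(G) = -6; verdict: NONSINGULAR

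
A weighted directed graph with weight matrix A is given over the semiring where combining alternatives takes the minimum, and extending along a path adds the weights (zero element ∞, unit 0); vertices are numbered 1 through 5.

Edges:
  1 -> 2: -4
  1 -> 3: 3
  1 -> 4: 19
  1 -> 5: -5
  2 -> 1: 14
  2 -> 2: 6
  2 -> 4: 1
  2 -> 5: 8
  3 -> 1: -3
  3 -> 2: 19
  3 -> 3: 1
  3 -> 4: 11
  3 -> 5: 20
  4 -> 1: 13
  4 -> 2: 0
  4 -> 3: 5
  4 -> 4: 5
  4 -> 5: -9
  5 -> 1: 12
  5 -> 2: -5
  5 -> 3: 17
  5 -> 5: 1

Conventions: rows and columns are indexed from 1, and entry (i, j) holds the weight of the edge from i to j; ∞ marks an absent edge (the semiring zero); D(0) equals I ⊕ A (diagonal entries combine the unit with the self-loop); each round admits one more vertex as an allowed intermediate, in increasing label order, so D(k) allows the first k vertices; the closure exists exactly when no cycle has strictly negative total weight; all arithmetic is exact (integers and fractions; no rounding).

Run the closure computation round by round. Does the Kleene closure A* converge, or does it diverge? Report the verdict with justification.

D(0):
  [0, -4, 3, 19, -5]
  [14, 0, ∞, 1, 8]
  [-3, 19, 0, 11, 20]
  [13, 0, 5, 0, -9]
  [12, -5, 17, ∞, 0]
D(1):
  [0, -4, 3, 19, -5]
  [14, 0, 17, 1, 8]
  [-3, -7, 0, 11, -8]
  [13, 0, 5, 0, -9]
  [12, -5, 15, 31, 0]
D(2):
  [0, -4, 3, -3, -5]
  [14, 0, 17, 1, 8]
  [-3, -7, 0, -6, -8]
  [13, 0, 5, 0, -9]
  [9, -5, 12, -4, 0]
Detection: at round 3, diagonal entry (4, 4) turns strictly negative.
Key observation: the cycle 4->3->1->2->4 has total weight 5 + (-3) + (-4) + 1, which is strictly negative.
Answer: DIVERGES — negative cycle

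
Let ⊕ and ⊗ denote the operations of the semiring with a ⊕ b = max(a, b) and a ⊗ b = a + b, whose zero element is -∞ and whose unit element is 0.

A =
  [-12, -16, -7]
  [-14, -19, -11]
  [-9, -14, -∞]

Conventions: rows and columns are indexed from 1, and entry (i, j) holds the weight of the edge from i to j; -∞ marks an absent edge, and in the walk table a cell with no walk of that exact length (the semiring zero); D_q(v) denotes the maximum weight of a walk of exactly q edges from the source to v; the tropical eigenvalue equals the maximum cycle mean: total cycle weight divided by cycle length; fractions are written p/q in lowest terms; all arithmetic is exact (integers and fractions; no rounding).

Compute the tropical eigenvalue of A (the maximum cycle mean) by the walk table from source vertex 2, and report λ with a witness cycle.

q=0: [-∞, 0, -∞]
q=1: [-14, -19, -11]
q=2: [-20, -25, -21]
q=3: [-30, -35, -27]
Optimal cycle mean attained by: cycle 1->3->1, total (-7) + (-9), length 2.
Answer: λ = -8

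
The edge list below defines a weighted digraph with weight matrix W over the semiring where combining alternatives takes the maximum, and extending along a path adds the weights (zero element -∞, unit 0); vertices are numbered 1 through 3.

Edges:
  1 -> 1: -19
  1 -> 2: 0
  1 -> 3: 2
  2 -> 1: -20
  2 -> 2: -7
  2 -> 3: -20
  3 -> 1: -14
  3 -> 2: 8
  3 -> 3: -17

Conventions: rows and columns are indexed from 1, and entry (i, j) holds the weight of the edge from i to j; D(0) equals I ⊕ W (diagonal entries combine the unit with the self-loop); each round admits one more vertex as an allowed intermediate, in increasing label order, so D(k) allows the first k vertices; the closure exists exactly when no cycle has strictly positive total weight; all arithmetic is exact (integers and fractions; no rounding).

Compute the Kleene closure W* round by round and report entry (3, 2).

D(0):
  [0, 0, 2]
  [-20, 0, -20]
  [-14, 8, 0]
D(1):
  [0, 0, 2]
  [-20, 0, -18]
  [-14, 8, 0]
D(2):
  [0, 0, 2]
  [-20, 0, -18]
  [-12, 8, 0]
D(3):
  [0, 10, 2]
  [-20, 0, -18]
  [-12, 8, 0]
Answer: W*[3][2] = 8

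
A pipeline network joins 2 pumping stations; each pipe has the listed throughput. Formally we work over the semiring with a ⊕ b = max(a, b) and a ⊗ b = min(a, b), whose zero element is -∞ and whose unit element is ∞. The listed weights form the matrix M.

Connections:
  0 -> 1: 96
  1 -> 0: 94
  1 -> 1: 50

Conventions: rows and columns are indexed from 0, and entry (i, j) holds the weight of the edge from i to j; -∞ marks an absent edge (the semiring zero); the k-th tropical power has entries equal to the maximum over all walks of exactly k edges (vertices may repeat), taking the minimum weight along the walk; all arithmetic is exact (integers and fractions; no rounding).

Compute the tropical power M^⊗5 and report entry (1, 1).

M^⊗2:
  [94, 50]
  [50, 94]
M^⊗3:
  [50, 94]
  [94, 50]
M^⊗4:
  [94, 50]
  [50, 94]
M^⊗5:
  [50, 94]
  [94, 50]
Key observation: the optimum is the walk 1->0->1->0->1->1, with weight 94 min 96 min 94 min 96 min 50 = 50.
Optimal value attained by: walk 1->0->1->0->1->1.
Answer: (M^⊗5)[1][1] = 50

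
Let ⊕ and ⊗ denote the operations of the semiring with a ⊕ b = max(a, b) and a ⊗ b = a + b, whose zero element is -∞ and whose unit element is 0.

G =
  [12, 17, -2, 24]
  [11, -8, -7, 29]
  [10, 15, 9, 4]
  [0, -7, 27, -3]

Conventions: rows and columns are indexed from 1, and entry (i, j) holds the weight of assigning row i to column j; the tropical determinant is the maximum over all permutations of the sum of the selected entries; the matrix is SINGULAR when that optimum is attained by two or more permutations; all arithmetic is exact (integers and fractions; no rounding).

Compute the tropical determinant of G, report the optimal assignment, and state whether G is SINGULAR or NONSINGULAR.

σ = (1, 2, 3, 4): 12 + (-8) + 9 + (-3) = 10
σ = (1, 2, 4, 3): 12 + (-8) + 4 + 27 = 35
σ = (1, 3, 2, 4): 12 + (-7) + 15 + (-3) = 17
σ = (1, 3, 4, 2): 12 + (-7) + 4 + (-7) = 2
σ = (1, 4, 2, 3): 12 + 29 + 15 + 27 = 83
σ = (1, 4, 3, 2): 12 + 29 + 9 + (-7) = 43
σ = (2, 1, 3, 4): 17 + 11 + 9 + (-3) = 34
σ = (2, 1, 4, 3): 17 + 11 + 4 + 27 = 59
σ = (2, 3, 1, 4): 17 + (-7) + 10 + (-3) = 17
σ = (2, 3, 4, 1): 17 + (-7) + 4 + 0 = 14
σ = (2, 4, 1, 3): 17 + 29 + 10 + 27 = 83
σ = (2, 4, 3, 1): 17 + 29 + 9 + 0 = 55
σ = (3, 1, 2, 4): (-2) + 11 + 15 + (-3) = 21
σ = (3, 1, 4, 2): (-2) + 11 + 4 + (-7) = 6
σ = (3, 2, 1, 4): (-2) + (-8) + 10 + (-3) = -3
σ = (3, 2, 4, 1): (-2) + (-8) + 4 + 0 = -6
σ = (3, 4, 1, 2): (-2) + 29 + 10 + (-7) = 30
σ = (3, 4, 2, 1): (-2) + 29 + 15 + 0 = 42
σ = (4, 1, 2, 3): 24 + 11 + 15 + 27 = 77
σ = (4, 1, 3, 2): 24 + 11 + 9 + (-7) = 37
σ = (4, 2, 1, 3): 24 + (-8) + 10 + 27 = 53
σ = (4, 2, 3, 1): 24 + (-8) + 9 + 0 = 25
σ = (4, 3, 1, 2): 24 + (-7) + 10 + (-7) = 20
σ = (4, 3, 2, 1): 24 + (-7) + 15 + 0 = 32
Optimal value attained by: σ = (1, 4, 2, 3).
Answer: det⊕(G) = 83; verdict: SINGULAR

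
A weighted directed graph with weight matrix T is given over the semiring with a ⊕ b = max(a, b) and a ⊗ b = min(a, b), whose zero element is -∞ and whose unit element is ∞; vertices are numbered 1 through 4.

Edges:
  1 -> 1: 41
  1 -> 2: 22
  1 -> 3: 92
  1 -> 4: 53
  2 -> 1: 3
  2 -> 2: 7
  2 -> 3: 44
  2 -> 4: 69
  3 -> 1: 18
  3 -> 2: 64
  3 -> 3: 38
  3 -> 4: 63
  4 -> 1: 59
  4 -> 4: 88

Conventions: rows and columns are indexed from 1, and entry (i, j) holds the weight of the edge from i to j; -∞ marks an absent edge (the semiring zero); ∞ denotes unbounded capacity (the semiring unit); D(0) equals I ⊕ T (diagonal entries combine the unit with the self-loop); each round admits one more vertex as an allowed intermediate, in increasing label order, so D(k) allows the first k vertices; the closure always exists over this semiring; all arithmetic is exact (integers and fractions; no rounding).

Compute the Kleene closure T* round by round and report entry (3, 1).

D(0):
  [∞, 22, 92, 53]
  [3, ∞, 44, 69]
  [18, 64, ∞, 63]
  [59, -∞, -∞, ∞]
D(1):
  [∞, 22, 92, 53]
  [3, ∞, 44, 69]
  [18, 64, ∞, 63]
  [59, 22, 59, ∞]
D(2):
  [∞, 22, 92, 53]
  [3, ∞, 44, 69]
  [18, 64, ∞, 64]
  [59, 22, 59, ∞]
D(3):
  [∞, 64, 92, 64]
  [18, ∞, 44, 69]
  [18, 64, ∞, 64]
  [59, 59, 59, ∞]
D(4):
  [∞, 64, 92, 64]
  [59, ∞, 59, 69]
  [59, 64, ∞, 64]
  [59, 59, 59, ∞]
Answer: T*[3][1] = 59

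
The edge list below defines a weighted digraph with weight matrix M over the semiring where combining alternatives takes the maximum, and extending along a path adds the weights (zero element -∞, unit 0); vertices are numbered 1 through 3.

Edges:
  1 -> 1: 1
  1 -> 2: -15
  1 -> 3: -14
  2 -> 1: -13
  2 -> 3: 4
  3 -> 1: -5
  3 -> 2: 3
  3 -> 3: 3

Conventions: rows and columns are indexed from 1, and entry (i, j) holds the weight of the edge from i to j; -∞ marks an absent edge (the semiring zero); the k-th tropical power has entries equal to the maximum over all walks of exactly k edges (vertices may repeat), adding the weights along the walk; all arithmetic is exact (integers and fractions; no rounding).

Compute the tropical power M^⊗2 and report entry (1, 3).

M^⊗2:
  [2, -11, -11]
  [-1, 7, 7]
  [-2, 6, 7]
Key observation: the optimum is the walk 1->2->3, with weight (-15) + 4 = -11.
Optimal value attained by: walk 1->2->3.
Answer: (M^⊗2)[1][3] = -11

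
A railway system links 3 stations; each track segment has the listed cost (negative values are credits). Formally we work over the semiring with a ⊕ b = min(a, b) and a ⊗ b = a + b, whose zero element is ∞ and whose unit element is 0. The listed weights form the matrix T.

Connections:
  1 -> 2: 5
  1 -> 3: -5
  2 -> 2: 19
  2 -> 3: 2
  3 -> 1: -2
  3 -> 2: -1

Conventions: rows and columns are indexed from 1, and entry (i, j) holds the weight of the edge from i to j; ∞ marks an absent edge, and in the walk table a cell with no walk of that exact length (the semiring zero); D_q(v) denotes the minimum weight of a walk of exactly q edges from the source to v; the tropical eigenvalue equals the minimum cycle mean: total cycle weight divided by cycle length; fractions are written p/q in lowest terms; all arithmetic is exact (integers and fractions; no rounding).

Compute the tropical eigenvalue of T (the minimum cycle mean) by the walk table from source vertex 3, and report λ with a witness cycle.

q=0: [∞, ∞, 0]
q=1: [-2, -1, ∞]
q=2: [∞, 3, -7]
q=3: [-9, -8, 5]
Optimal cycle mean attained by: cycle 1->3->1, total (-5) + (-2), length 2.
Answer: λ = -7/2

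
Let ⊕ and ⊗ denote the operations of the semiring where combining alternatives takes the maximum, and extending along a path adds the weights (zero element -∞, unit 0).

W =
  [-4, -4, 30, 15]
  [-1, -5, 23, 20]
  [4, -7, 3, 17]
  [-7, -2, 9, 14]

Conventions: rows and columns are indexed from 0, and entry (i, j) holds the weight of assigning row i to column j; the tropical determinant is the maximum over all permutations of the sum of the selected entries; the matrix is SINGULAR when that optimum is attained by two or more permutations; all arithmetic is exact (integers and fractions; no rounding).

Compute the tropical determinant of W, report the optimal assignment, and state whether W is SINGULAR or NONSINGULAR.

σ = (0, 1, 2, 3): (-4) + (-5) + 3 + 14 = 8
σ = (0, 1, 3, 2): (-4) + (-5) + 17 + 9 = 17
σ = (0, 2, 1, 3): (-4) + 23 + (-7) + 14 = 26
σ = (0, 2, 3, 1): (-4) + 23 + 17 + (-2) = 34
σ = (0, 3, 1, 2): (-4) + 20 + (-7) + 9 = 18
σ = (0, 3, 2, 1): (-4) + 20 + 3 + (-2) = 17
σ = (1, 0, 2, 3): (-4) + (-1) + 3 + 14 = 12
σ = (1, 0, 3, 2): (-4) + (-1) + 17 + 9 = 21
σ = (1, 2, 0, 3): (-4) + 23 + 4 + 14 = 37
σ = (1, 2, 3, 0): (-4) + 23 + 17 + (-7) = 29
σ = (1, 3, 0, 2): (-4) + 20 + 4 + 9 = 29
σ = (1, 3, 2, 0): (-4) + 20 + 3 + (-7) = 12
σ = (2, 0, 1, 3): 30 + (-1) + (-7) + 14 = 36
σ = (2, 0, 3, 1): 30 + (-1) + 17 + (-2) = 44
σ = (2, 1, 0, 3): 30 + (-5) + 4 + 14 = 43
σ = (2, 1, 3, 0): 30 + (-5) + 17 + (-7) = 35
σ = (2, 3, 0, 1): 30 + 20 + 4 + (-2) = 52
σ = (2, 3, 1, 0): 30 + 20 + (-7) + (-7) = 36
σ = (3, 0, 1, 2): 15 + (-1) + (-7) + 9 = 16
σ = (3, 0, 2, 1): 15 + (-1) + 3 + (-2) = 15
σ = (3, 1, 0, 2): 15 + (-5) + 4 + 9 = 23
σ = (3, 1, 2, 0): 15 + (-5) + 3 + (-7) = 6
σ = (3, 2, 0, 1): 15 + 23 + 4 + (-2) = 40
σ = (3, 2, 1, 0): 15 + 23 + (-7) + (-7) = 24
Optimal value attained by: σ = (2, 3, 0, 1).
Answer: det⊕(W) = 52; verdict: NONSINGULAR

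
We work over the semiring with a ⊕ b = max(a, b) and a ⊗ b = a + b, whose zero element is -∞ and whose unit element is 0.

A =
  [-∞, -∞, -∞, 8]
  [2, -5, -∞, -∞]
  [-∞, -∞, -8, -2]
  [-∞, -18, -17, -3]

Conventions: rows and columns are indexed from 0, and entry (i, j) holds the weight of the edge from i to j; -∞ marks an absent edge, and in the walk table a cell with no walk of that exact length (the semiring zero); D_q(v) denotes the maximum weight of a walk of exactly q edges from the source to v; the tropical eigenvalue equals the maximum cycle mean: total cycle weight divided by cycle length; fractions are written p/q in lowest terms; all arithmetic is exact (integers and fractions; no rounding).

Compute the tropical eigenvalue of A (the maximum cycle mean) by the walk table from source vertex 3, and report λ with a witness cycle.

q=0: [-∞, -∞, -∞, 0]
q=1: [-∞, -18, -17, -3]
q=2: [-16, -21, -20, -6]
q=3: [-19, -24, -23, -8]
q=4: [-22, -26, -25, -11]
Optimal cycle mean attained by: cycle 0->3->1->0, total 8 + (-18) + 2, length 3.
Answer: λ = -8/3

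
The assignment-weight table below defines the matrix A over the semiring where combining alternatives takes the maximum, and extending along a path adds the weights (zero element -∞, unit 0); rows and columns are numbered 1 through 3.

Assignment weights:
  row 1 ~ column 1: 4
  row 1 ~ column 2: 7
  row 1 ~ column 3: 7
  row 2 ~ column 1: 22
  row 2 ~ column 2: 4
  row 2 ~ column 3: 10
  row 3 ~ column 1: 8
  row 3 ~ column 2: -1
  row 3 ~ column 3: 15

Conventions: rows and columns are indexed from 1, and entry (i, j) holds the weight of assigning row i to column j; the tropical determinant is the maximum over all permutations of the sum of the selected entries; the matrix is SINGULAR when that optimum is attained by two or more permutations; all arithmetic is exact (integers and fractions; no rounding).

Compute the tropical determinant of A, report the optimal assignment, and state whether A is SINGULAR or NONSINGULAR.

σ = (1, 2, 3): 4 + 4 + 15 = 23
σ = (1, 3, 2): 4 + 10 + (-1) = 13
σ = (2, 1, 3): 7 + 22 + 15 = 44
σ = (2, 3, 1): 7 + 10 + 8 = 25
σ = (3, 1, 2): 7 + 22 + (-1) = 28
σ = (3, 2, 1): 7 + 4 + 8 = 19
Optimal value attained by: σ = (2, 1, 3).
Answer: det⊕(A) = 44; verdict: NONSINGULAR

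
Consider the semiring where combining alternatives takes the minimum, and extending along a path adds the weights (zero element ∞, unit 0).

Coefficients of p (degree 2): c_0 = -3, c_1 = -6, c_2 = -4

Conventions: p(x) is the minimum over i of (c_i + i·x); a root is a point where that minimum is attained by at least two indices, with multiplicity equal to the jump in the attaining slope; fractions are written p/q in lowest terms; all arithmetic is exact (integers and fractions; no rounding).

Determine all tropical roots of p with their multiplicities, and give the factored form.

hull edge (i=0, c=-3) to (i=1, c=-6): slope -3, span 1
hull edge (i=1, c=-6) to (i=2, c=-4): slope 2, span 1
Factored form: p(x) = -4 ⊗ (x ⊕ (-2)) ⊗ (x ⊕ 3)
Answer: roots = -2 (mult 1), 3 (mult 1)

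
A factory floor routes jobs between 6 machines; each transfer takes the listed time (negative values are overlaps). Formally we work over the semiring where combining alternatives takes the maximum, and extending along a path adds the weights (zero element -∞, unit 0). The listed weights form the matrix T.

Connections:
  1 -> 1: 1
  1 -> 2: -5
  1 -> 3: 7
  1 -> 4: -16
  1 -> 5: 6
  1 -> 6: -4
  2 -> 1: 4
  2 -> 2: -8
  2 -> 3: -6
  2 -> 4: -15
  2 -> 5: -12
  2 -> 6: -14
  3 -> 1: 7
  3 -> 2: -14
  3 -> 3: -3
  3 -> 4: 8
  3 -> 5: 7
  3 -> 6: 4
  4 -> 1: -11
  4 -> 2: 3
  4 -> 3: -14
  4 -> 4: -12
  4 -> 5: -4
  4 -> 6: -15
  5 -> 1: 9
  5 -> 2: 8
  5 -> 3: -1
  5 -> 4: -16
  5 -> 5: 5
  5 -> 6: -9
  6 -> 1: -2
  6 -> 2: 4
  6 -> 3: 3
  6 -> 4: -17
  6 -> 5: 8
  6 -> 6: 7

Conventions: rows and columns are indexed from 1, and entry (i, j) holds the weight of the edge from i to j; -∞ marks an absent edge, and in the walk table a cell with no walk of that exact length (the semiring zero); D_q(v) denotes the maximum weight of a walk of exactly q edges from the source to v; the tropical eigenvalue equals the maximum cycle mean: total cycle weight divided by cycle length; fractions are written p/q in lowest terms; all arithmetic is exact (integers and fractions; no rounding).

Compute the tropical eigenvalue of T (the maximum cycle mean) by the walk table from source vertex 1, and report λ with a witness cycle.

q=0: [0, -∞, -∞, -∞, -∞, -∞]
q=1: [1, -5, 7, -16, 6, -4]
q=2: [15, 14, 8, 15, 14, 11]
q=3: [23, 22, 22, 16, 21, 18]
q=4: [30, 29, 30, 30, 29, 26]
q=5: [38, 37, 37, 38, 37, 34]
q=6: [46, 45, 45, 45, 44, 41]
Optimal cycle mean attained by: cycle 1->3->5->1, total 7 + 7 + 9, length 3.
Answer: λ = 23/3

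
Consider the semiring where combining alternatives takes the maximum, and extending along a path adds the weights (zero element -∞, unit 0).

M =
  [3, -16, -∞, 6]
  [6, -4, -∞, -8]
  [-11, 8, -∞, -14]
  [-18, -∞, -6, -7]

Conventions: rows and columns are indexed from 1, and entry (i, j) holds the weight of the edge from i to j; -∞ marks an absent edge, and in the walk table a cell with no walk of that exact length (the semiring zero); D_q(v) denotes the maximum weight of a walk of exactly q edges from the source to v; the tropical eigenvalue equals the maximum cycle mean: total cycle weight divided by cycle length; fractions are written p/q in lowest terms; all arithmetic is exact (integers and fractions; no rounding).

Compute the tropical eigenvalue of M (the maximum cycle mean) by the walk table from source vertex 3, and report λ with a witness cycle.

q=0: [-∞, -∞, 0, -∞]
q=1: [-11, 8, -∞, -14]
q=2: [14, 4, -20, 0]
q=3: [17, 0, -6, 20]
q=4: [20, 2, 14, 23]
Optimal cycle mean attained by: cycle 1->4->3->2->1, total 6 + (-6) + 8 + 6, length 4.
Answer: λ = 7/2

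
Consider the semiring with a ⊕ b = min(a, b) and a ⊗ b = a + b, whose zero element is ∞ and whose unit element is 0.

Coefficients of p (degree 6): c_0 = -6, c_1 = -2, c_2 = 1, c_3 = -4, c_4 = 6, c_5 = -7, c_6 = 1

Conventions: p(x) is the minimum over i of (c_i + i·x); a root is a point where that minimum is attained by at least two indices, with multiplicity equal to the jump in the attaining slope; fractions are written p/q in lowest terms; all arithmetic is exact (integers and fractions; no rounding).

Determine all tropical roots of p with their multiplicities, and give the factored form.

hull edge (i=0, c=-6) to (i=5, c=-7): slope -1/5, span 5
hull edge (i=5, c=-7) to (i=6, c=1): slope 8, span 1
Factored form: p(x) = 1 ⊗ (x ⊕ (-8)) ⊗ (x ⊕ 1/5) ⊗ (x ⊕ 1/5) ⊗ (x ⊕ 1/5) ⊗ (x ⊕ 1/5) ⊗ (x ⊕ 1/5)
Answer: roots = -8 (mult 1), 1/5 (mult 5)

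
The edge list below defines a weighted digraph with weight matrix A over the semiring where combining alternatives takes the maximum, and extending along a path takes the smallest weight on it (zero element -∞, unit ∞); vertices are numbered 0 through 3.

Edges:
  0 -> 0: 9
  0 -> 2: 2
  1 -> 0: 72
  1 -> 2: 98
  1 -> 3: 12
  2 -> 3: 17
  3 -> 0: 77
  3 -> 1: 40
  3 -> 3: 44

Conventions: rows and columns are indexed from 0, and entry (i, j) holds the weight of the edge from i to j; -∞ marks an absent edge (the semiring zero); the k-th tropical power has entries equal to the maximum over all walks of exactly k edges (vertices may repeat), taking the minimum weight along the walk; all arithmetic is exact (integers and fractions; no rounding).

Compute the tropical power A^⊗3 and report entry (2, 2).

A^⊗2:
  [9, -∞, 2, 2]
  [12, 12, 2, 17]
  [17, 17, -∞, 17]
  [44, 40, 40, 44]
A^⊗3:
  [9, 2, 2, 2]
  [17, 17, 12, 17]
  [17, 17, 17, 17]
  [44, 40, 40, 44]
Key observation: the optimum is the walk 2->3->1->2, with weight 17 min 40 min 98 = 17.
Optimal value attained by: walk 2->3->1->2.
Answer: (A^⊗3)[2][2] = 17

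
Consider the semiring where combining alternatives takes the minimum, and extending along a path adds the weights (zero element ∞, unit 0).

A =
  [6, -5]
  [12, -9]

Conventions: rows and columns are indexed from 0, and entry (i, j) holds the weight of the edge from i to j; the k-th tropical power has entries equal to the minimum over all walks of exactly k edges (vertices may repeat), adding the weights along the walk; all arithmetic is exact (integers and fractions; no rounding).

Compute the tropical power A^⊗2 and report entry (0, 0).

A^⊗2:
  [7, -14]
  [3, -18]
Key observation: the optimum is the walk 0->1->0, with weight (-5) + 12 = 7.
Optimal value attained by: walk 0->1->0.
Answer: (A^⊗2)[0][0] = 7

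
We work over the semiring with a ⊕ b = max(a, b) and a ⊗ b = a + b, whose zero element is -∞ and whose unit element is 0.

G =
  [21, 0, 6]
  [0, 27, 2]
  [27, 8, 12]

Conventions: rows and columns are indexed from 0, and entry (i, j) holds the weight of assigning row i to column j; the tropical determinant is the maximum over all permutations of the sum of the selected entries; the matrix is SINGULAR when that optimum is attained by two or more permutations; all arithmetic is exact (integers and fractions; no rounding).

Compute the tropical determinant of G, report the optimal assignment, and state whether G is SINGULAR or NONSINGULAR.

σ = (0, 1, 2): 21 + 27 + 12 = 60
σ = (0, 2, 1): 21 + 2 + 8 = 31
σ = (1, 0, 2): 0 + 0 + 12 = 12
σ = (1, 2, 0): 0 + 2 + 27 = 29
σ = (2, 0, 1): 6 + 0 + 8 = 14
σ = (2, 1, 0): 6 + 27 + 27 = 60
Optimal value attained by: σ = (0, 1, 2).
Answer: det⊕(G) = 60; verdict: SINGULAR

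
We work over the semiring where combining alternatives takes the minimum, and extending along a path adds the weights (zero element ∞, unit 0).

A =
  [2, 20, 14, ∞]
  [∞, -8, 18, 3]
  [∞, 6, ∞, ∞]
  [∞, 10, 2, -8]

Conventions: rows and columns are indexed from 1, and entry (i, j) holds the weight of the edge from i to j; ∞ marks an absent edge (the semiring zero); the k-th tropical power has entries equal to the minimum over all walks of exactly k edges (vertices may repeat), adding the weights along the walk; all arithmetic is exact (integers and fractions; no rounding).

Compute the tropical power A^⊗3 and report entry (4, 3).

A^⊗2:
  [4, 12, 16, 23]
  [∞, -16, 5, -5]
  [∞, -2, 24, 9]
  [∞, 2, -6, -16]
A^⊗3:
  [6, 4, 18, 15]
  [∞, -24, -3, -13]
  [∞, -10, 11, 1]
  [∞, -6, -14, -24]
Key observation: the optimum is the walk 4->4->4->3, with weight (-8) + (-8) + 2 = -14.
Optimal value attained by: walk 4->4->4->3.
Answer: (A^⊗3)[4][3] = -14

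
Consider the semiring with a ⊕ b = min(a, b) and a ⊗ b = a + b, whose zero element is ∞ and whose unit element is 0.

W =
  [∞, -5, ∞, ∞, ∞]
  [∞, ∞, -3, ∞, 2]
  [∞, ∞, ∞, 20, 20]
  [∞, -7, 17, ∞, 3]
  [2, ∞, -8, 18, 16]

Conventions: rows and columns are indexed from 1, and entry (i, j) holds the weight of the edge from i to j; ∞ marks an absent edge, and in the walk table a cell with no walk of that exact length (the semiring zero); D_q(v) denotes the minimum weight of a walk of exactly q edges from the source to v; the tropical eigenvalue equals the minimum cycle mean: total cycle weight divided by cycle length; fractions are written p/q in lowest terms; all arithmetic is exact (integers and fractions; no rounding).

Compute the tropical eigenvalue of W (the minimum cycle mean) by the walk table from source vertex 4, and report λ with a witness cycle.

q=0: [∞, ∞, ∞, 0, ∞]
q=1: [∞, -7, 17, ∞, 3]
q=2: [5, ∞, -10, 21, -5]
q=3: [-3, 0, -13, 10, 10]
q=4: [12, -8, -3, 7, 2]
q=5: [4, 0, -11, 17, -6]
Optimal cycle mean attained by: cycle 1->2->5->1, total (-5) + 2 + 2, length 3.
Answer: λ = -1/3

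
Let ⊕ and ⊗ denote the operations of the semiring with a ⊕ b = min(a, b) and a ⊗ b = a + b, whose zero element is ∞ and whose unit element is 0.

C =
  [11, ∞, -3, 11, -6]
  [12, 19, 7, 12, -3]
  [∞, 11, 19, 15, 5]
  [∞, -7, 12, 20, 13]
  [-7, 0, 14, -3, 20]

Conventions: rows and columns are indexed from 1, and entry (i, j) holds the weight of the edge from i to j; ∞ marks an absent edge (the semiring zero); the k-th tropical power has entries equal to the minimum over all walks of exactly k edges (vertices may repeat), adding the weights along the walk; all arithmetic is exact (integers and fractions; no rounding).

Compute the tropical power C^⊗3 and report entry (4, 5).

C^⊗2:
  [-13, -6, 8, -9, 2]
  [-10, -3, 9, -6, 6]
  [-2, 5, 18, 2, 8]
  [5, 12, 0, 5, -10]
  [4, -10, -10, 4, -13]
C^⊗3:
  [-5, -16, -16, -2, -19]
  [-1, -13, -13, 1, -16]
  [1, -5, -5, 5, -8]
  [-17, -10, 2, -13, -1]
  [-20, -13, -3, -16, -13]
Key observation: the optimum is the walk 4->2->1->5, with weight (-7) + 12 + (-6) = -1.
Optimal value attained by: walk 4->2->1->5.
Answer: (C^⊗3)[4][5] = -1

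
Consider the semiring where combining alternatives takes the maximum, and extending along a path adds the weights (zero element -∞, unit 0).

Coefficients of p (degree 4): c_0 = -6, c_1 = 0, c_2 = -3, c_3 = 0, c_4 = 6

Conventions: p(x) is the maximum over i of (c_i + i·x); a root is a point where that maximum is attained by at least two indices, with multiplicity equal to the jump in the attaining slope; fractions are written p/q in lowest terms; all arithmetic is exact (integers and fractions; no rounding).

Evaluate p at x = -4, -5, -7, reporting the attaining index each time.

p(-4) = max(-6+0·(-4)=-6, 0+1·(-4)=-4, -3+2·(-4)=-11, 0+3·(-4)=-12, 6+4·(-4)=-10) = -4 (attained by i=1)
p(-5) = max(-6+0·(-5)=-6, 0+1·(-5)=-5, -3+2·(-5)=-13, 0+3·(-5)=-15, 6+4·(-5)=-14) = -5 (attained by i=1)
p(-7) = max(-6+0·(-7)=-6, 0+1·(-7)=-7, -3+2·(-7)=-17, 0+3·(-7)=-21, 6+4·(-7)=-22) = -6 (attained by i=0)
Answer: p(-4) = -4; p(-5) = -5; p(-7) = -6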